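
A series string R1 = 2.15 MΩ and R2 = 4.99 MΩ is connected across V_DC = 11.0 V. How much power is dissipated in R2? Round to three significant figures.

Series current I = V_DC/ΣR = 11.0/7.140 = 1.541 µA.
V(R2) = I·R = 7.688 V; P = V·I = 7.688 × 1.541 = 11.84 µW.

P ≈ 11.8 µW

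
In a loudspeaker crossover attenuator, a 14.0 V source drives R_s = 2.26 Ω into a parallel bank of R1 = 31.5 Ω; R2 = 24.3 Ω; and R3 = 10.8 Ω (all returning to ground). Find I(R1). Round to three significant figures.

I ≈ 0.323 A

Combine the parallel branches: R_p = (1/31.5 + 1/24.3 + 1/10.8)⁻¹ = 6.043 Ω.
V_A = 14.0 × 6.043/8.303 = 10.19 V.
Branch current I = V_A/R1 = 10.19/31.5 = 0.3235 A.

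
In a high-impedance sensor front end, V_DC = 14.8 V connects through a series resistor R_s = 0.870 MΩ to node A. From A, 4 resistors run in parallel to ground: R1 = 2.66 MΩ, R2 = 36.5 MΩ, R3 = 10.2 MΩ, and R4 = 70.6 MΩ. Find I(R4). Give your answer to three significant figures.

I ≈ 0.145 µA

Equivalent of the parallel group: R_p = 1.940 MΩ.
V_A = 14.8 × 1.940/2.810 = 10.22 V.
Branch current I = V_A/R4 = 10.22/70.6 = 0.1447 µA.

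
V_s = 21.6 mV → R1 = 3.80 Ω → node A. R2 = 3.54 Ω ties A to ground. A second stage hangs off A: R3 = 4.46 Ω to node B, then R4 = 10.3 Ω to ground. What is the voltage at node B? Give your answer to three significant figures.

V_B ≈ 6.47 mV

The second stage (R3 + R4 = 14.76 Ω) loads node A in parallel with R2.
Effective lower resistance at A: R2 ‖ 14.76 = 2.855 Ω.
First divider: V_A = V_s · 2.855/(3.80 + 2.855) = 9.267 mV.
Stage 2 is unloaded, so V_B = V_A · R4/(R3+R4) = 9.267 × 10.3/14.76 = 6.467 mV.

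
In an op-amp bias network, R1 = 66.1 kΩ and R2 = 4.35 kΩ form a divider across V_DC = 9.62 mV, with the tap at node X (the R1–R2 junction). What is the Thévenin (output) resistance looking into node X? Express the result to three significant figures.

R_th ≈ 4.08 kΩ

Zeroing V_DC shorts the top of R1 to ground, so R_th = R1 ‖ R2 = 4.081 kΩ.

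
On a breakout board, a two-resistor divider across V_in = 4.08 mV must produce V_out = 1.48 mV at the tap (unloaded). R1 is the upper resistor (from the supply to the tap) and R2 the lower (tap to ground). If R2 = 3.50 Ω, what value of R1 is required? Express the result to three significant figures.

V_out/V_in = R2/(R1+R2) = 0.3627.
Rearranging, R1 = R2·(1−k)/k = 3.50 × 1.757 = 6.149 Ω.

R1 ≈ 6.15 Ω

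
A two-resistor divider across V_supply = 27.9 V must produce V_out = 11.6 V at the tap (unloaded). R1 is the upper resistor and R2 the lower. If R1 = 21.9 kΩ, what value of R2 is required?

The divider ratio is R2/(R1+R2) = 11.6/27.9 = 0.4158.
R2 = R1 · 0.4158/(1 − 0.4158) = 15.59 kΩ.

R2 ≈ 15.6 kΩ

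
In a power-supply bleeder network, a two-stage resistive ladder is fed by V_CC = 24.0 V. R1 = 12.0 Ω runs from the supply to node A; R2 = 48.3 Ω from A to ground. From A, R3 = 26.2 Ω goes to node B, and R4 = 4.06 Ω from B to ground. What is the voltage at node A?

V_A ≈ 14.6 V

Looking into the second stage from A: R3 + R4 = 30.26 Ω appears in parallel with R2.
Effective lower resistance at A: R2 ‖ 30.26 = 18.60 Ω.
V_A = 24.0 × 18.60/(12.0 + 18.60) = 14.59 V.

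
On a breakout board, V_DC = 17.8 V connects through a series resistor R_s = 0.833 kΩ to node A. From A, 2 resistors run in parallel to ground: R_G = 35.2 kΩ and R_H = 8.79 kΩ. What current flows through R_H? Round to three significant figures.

I ≈ 1.81 mA

Parallel bank: R_p = 1/(1/35.2 + 1/8.79) = 7.034 kΩ.
V_A by voltage divider: V_A = 17.8 × 7.034/(0.833 + 7.034) = 15.92 V.
I(R_H) = V_A / R_H = 15.92/8.79 = 1.811 mA.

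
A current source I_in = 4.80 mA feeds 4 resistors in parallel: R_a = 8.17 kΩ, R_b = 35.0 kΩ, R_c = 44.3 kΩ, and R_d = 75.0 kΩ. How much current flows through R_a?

Total conductance ΣG = 1/8.17 + 1/35.0 + 1/44.3 + 1/75.0 = 0.1869 (units of 1/kΩ).
Current divider: I(R_a) = I_in · G_k/ΣG = 4.80 × (0.1224/0.1869) = 4.80 × 0.6550 = 3.144 mA.

I ≈ 3.14 mA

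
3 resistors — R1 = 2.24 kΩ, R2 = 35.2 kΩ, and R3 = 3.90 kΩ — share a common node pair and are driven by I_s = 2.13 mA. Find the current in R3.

ΣG = 1/2.24 + 1/35.2 + 1/3.90 = 0.7312.
R3 takes the fraction G_k/ΣG = 0.2564/0.7312 = 0.3506, so I = 2.13 × 0.3506 = 0.7469 mA.

I ≈ 0.747 mA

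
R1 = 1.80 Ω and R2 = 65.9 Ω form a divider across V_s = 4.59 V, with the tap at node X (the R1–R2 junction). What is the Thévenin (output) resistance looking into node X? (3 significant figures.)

R_th ≈ 1.75 Ω

Zeroing V_s shorts the top of R1 to ground, so R_th = R1 ‖ R2 = 1.752 Ω.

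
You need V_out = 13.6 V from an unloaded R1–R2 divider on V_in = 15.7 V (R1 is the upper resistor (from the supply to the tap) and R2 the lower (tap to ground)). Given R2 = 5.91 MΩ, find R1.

Required fraction k = V_out/V_in = 0.8662.
Rearranging, R1 = R2·(1−k)/k = 5.91 × 0.1544 = 0.9126 MΩ.

R1 ≈ 0.913 MΩ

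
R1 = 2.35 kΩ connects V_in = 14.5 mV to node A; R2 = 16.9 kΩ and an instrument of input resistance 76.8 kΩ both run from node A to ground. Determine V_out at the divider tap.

The load sits in parallel with R2, giving an effective lower resistance R2' = R2·R_L/(R2+R_L) = 13.85 kΩ.
Voltage divider with the loaded lower leg: V_out = 14.5 × 13.85/(2.35 + 13.85) = 14.5 × 0.8550 = 12.40 mV.
(Unloaded it would be 12.7 mV; the load pulls it down.)

V_out ≈ 12.4 mV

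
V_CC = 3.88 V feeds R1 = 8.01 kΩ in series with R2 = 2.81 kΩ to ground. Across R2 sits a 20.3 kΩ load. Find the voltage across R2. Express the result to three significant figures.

First combine the lower leg with the load: R2 ‖ R_L = 2.468 kΩ.
Now apply the divider: V_out = 3.88 × 0.2356 = 0.9140 V.
(Unloaded it would be 1.01 V; the load pulls it down.)

V_out ≈ 0.914 V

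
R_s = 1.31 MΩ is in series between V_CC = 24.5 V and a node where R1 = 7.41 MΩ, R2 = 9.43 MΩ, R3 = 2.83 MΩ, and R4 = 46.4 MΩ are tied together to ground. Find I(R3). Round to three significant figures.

Parallel bank: R_p = 1/(1/7.41 + 1/9.43 + 1/2.83 + 1/46.4) = 1.624 MΩ.
V_A = 24.5 × 1.624/2.934 = 13.56 V.
I(R3) = V_A / R3 = 13.56/2.83 = 4.791 µA.
(Equivalently: I_total = 8.351 µA, then current-divider fraction G_k/ΣG = 0.5737.)

I ≈ 4.79 µA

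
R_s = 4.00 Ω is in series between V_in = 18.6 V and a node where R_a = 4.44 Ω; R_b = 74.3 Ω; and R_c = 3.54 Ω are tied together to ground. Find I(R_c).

Combine the parallel branches: R_p = (1/4.44 + 1/74.3 + 1/3.54)⁻¹ = 1.919 Ω.
Node voltage V_A = V_in · R_p/(R_s + R_p) = 18.6 × 0.3242 = 6.030 V.
Branch current I = V_A/R_c = 6.030/3.54 = 1.703 A.

I ≈ 1.70 A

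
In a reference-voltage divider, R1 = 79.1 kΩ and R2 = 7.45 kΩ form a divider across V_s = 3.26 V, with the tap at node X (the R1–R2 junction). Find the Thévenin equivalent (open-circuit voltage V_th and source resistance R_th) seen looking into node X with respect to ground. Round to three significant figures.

V_th ≈ 0.281 V, R_th ≈ 6.81 kΩ

Open-circuit (no load on X): V_th = V_s · R2/(R1 + R2) = 3.26 × 7.45/(79.10 + 7.45) = 0.2806 V.
With V_s suppressed (replaced by a short), R_th = R1 ‖ R2 = (79.10 × 7.45)/(79.10 + 7.45) = 6.809 kΩ.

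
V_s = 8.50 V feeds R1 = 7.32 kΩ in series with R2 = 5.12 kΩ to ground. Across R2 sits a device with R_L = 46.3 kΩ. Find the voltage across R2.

V_out ≈ 3.28 V

R2 ‖ R_L = (5.12 × 46.3)/(5.12 + 46.3) = 4.610 kΩ.
Now apply the divider: V_out = 8.50 × 0.3864 = 3.285 V.
(Unloaded it would be 3.50 V; the load pulls it down.)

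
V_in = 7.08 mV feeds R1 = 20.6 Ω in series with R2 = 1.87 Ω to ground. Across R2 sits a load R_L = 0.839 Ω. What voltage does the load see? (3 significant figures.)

V_out ≈ 0.194 mV

The load sits in parallel with R2, giving an effective lower resistance R2' = R2·R_L/(R2+R_L) = 0.5792 Ω.
Then V_out = V_in · R2'/(R1 + R2') = 7.08 × 0.5792/21.18 = 0.1936 mV.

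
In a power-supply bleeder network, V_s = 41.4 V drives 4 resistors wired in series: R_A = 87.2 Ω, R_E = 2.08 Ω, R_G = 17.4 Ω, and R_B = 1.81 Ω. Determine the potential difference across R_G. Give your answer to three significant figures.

ΣR = 87.2 + 2.08 + 17.4 + 1.81 = 108.5 Ω.
Voltage divider: V = V_s · (17.40 / 108.5) = 41.4 × 0.1604 = 6.640 V.

V ≈ 6.64 V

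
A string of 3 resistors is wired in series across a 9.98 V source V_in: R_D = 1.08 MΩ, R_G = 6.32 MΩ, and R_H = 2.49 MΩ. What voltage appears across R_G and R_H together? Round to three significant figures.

Total series resistance ΣR = 1.08 + 6.32 + 2.49 = 9.890 MΩ.
R_{R_G..R_H} = 6.32 + 2.49 = 8.810 MΩ.
V = V_in · R/ΣR = 9.98 × 0.8908 = 8.890 V.

V ≈ 8.89 V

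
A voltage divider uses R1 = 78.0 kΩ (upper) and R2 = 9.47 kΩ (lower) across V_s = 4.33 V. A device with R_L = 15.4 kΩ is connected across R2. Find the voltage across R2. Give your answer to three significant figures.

The load sits in parallel with R2, giving an effective lower resistance R2' = R2·R_L/(R2+R_L) = 5.864 kΩ.
Voltage divider with the loaded lower leg: V_out = 4.33 × 5.864/(78.0 + 5.864) = 4.33 × 0.06992 = 0.3028 V.

V_out ≈ 0.303 V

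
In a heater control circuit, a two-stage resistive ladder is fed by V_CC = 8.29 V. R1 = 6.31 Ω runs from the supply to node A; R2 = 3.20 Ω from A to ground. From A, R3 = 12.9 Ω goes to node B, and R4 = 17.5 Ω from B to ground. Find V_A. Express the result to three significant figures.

V_A ≈ 2.61 V

The second stage (R3 + R4 = 30.40 Ω) loads node A in parallel with R2.
Effective lower resistance at A: R2 ‖ 30.40 = 2.895 Ω.
So V_A = 8.29 × 0.3145 = 2.607 V.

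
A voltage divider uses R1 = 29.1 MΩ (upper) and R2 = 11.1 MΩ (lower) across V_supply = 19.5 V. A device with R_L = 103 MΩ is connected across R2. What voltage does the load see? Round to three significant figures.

R2 ‖ R_L = (11.1 × 103)/(11.1 + 103) = 10.02 MΩ.
Now apply the divider: V_out = 19.5 × 0.2561 = 4.995 V.

V_out ≈ 4.99 V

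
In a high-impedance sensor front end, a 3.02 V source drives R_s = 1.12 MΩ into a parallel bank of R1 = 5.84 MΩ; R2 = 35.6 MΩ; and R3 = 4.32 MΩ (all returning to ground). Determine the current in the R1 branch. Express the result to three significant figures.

Combine the parallel branches: R_p = (1/5.84 + 1/35.6 + 1/4.32)⁻¹ = 2.321 MΩ.
Node voltage V_A = V_in · R_p/(R_s + R_p) = 3.02 × 0.6745 = 2.037 V.
I(R1) = V_A / R1 = 2.037/5.84 = 0.3488 µA.
(Equivalently: I_total = 0.8776 µA, then current-divider fraction G_k/ΣG = 0.3975.)

I ≈ 0.349 µA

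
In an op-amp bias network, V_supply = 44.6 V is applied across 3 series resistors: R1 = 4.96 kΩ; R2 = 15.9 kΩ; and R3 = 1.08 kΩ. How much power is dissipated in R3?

P ≈ 4.46 mW

The common current is I = 44.6/21.94 = 2.033 mA.
P(R3) = I²·R3 = (2.033)² × 1.08 = 4.463 mW.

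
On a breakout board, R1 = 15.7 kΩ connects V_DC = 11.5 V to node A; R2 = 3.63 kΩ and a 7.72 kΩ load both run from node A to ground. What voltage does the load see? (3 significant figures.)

V_out ≈ 1.56 V

The load sits in parallel with R2, giving an effective lower resistance R2' = R2·R_L/(R2+R_L) = 2.469 kΩ.
Then V_out = V_DC · R2'/(R1 + R2') = 11.5 × 2.469/18.17 = 1.563 V.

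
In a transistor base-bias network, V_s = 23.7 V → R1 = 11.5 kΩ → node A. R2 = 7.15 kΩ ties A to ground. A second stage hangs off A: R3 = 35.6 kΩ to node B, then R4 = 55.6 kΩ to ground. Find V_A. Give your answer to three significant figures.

V_A ≈ 8.67 V

Node A sees R2 in parallel with the series input of stage 2, R3 + R4 = 91.20 kΩ.
R2 ‖ (R3+R4) = 6.630 kΩ.
So V_A = 23.7 × 0.3657 = 8.667 V.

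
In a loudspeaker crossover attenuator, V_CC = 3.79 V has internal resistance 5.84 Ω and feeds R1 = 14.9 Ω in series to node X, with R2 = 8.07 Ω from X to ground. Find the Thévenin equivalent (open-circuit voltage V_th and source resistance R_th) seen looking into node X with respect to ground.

V_th ≈ 1.06 V, R_th ≈ 5.81 Ω

R1' = 5.84 + 14.9 = 20.74 Ω (source resistance + R1).
V_th is the unloaded tap voltage: V_CC · R2/(R1'+R2) = 3.79 × 0.2801 = 1.062 V.
Looking into X with the source shorted: R_th = R1'·R2/(R1'+R2) = 20.74 × 8.07/28.81 = 5.810 Ω.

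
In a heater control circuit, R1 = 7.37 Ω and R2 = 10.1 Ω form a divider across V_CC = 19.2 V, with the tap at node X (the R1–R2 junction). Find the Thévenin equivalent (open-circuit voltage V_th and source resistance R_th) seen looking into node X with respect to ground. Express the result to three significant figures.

Open-circuit (no load on X): V_th = V_CC · R2/(R1 + R2) = 19.2 × 10.1/(7.370 + 10.1) = 11.10 V.
Looking into X with the source shorted: R_th = R1·R2/(R1+R2) = 7.370 × 10.1/17.47 = 4.261 Ω.

V_th ≈ 11.1 V, R_th ≈ 4.26 Ω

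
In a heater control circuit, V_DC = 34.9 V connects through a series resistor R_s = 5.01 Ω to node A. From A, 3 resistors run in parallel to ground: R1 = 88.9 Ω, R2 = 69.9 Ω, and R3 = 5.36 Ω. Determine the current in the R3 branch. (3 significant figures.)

I ≈ 3.16 A

Parallel bank: R_p = 1/(1/88.9 + 1/69.9 + 1/5.36) = 4.714 Ω.
Node voltage V_A = V_DC · R_p/(R_s + R_p) = 34.9 × 0.4848 = 16.92 V.
Branch current I = V_A/R3 = 16.92/5.36 = 3.157 A.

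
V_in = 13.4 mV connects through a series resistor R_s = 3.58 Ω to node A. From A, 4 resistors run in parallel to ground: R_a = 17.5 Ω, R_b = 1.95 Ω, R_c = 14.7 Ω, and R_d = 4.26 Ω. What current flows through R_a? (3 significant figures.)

I ≈ 0.186 mA

Equivalent of the parallel group: R_p = 1.146 Ω.
V_A = 13.4 × 1.146/4.726 = 3.249 mV.
Branch current I = V_A/R_a = 3.249/17.5 = 0.1857 mA.
(Equivalently: I_total = 2.835 mA, then current-divider fraction G_k/ΣG = 0.06548.)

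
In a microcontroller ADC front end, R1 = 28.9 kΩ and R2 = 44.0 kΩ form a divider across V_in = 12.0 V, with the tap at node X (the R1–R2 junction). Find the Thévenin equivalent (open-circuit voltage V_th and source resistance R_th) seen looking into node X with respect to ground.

V_th ≈ 7.24 V, R_th ≈ 17.4 kΩ

V_th is the unloaded tap voltage: V_in · R2/(R1+R2) = 12.0 × 0.6036 = 7.243 V.
With V_in suppressed (replaced by a short), R_th = R1 ‖ R2 = (28.90 × 44.0)/(28.90 + 44.0) = 17.44 kΩ.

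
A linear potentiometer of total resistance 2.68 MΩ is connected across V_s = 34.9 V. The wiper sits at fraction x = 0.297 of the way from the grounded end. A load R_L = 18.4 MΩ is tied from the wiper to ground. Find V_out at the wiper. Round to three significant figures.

V_out ≈ 10.1 V

The pot divides into 1.884 MΩ above the wiper and 0.7960 MΩ below.
(x·R_p) ‖ R_L = 0.7630 MΩ.
Then V_out = V_s · 0.7630/(1.884 + 0.7630) = 10.06 V.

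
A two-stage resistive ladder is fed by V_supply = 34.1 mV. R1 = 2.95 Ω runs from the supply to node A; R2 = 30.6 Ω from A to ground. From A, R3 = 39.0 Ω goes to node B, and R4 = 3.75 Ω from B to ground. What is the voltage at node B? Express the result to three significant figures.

V_B ≈ 2.57 mV

Looking into the second stage from A: R3 + R4 = 42.75 Ω appears in parallel with R2.
R2 ‖ (R3+R4) = 17.83 Ω.
V_A = 34.1 × 17.83/(2.95 + 17.83) = 29.26 mV.
Then the unloaded second divider: V_B = V_A × R4/(R3+R4) = 29.26 × 0.08772 = 2.567 mV.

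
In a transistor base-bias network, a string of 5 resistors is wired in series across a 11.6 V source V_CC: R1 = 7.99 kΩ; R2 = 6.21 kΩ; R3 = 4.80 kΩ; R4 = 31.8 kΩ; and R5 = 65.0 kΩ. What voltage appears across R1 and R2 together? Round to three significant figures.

Series total: ΣR = 7.99 + 6.21 + 4.80 + 31.8 + 65.0 = 115.8 kΩ.
R_{R1..R2} = 7.99 + 6.21 = 14.20 kΩ.
Voltage divider: V = V_CC · (14.20 / 115.8) = 11.6 × 0.1226 = 1.422 V.

V ≈ 1.42 V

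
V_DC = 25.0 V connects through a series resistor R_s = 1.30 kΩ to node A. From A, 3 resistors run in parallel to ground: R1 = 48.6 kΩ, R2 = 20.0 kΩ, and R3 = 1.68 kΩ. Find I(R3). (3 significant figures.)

Equivalent of the parallel group: R_p = 1.502 kΩ.
V_A by voltage divider: V_A = 25.0 × 1.502/(1.30 + 1.502) = 13.40 V.
Branch current I = V_A/R3 = 13.40/1.68 = 7.977 mA.

I ≈ 7.98 mA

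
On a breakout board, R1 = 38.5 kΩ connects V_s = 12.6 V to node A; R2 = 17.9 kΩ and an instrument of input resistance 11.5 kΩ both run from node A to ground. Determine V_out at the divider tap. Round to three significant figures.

V_out ≈ 1.94 V

R2 ‖ R_L = (17.9 × 11.5)/(17.9 + 11.5) = 7.002 kΩ.
Voltage divider with the loaded lower leg: V_out = 12.6 × 7.002/(38.5 + 7.002) = 12.6 × 0.1539 = 1.939 V.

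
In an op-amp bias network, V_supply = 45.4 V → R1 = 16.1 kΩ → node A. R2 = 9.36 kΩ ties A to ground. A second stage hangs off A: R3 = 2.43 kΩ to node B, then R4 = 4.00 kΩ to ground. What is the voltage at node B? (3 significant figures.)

Looking into the second stage from A: R3 + R4 = 6.430 kΩ appears in parallel with R2.
R2 ‖ (R3+R4) = 3.812 kΩ.
V_A = 45.4 × 3.812/(16.1 + 3.812) = 8.691 V.
Stage 2 is unloaded, so V_B = V_A · R4/(R3+R4) = 8.691 × 4.00/6.430 = 5.406 V.

V_B ≈ 5.41 V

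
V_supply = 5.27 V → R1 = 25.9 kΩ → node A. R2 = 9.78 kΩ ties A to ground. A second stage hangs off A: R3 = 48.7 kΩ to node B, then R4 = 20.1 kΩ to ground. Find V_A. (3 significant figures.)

V_A ≈ 1.31 V

The second stage (R3 + R4 = 68.80 kΩ) loads node A in parallel with R2.
R2 ‖ (R3+R4) = 8.563 kΩ.
First divider: V_A = V_supply · 8.563/(25.9 + 8.563) = 1.309 V.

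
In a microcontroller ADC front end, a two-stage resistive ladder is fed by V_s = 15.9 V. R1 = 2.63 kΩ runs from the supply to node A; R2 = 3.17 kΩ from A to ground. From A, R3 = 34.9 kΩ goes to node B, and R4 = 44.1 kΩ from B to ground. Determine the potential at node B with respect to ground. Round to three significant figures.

The second stage (R3 + R4 = 79.00 kΩ) loads node A in parallel with R2.
Effective lower resistance at A: R2 ‖ 79.00 = 3.048 kΩ.
V_A = 15.9 × 3.048/(2.63 + 3.048) = 8.535 V.
V_B = V_A × 0.5582 = 4.764 V.

V_B ≈ 4.76 V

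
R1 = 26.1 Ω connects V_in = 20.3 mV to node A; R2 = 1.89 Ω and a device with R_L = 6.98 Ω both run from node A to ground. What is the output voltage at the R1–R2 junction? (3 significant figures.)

V_out ≈ 1.09 mV

R2 ‖ R_L = (1.89 × 6.98)/(1.89 + 6.98) = 1.487 Ω.
Now apply the divider: V_out = 20.3 × 0.05391 = 1.094 mV.
(Unloaded it would be 1.37 mV; the load pulls it down.)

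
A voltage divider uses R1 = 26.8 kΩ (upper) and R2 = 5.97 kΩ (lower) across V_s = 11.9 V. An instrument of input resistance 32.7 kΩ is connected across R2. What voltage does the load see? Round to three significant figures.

V_out ≈ 1.89 V

R2 ‖ R_L = (5.97 × 32.7)/(5.97 + 32.7) = 5.048 kΩ.
Voltage divider with the loaded lower leg: V_out = 11.9 × 5.048/(26.8 + 5.048) = 11.9 × 0.1585 = 1.886 V.
(Unloaded it would be 2.17 V; the load pulls it down.)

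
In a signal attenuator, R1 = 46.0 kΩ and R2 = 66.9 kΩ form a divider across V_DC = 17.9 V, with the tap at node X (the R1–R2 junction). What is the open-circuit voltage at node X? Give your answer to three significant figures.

V_th is the unloaded tap voltage: V_DC · R2/(R1+R2) = 17.9 × 0.5926 = 10.61 V.

V_th ≈ 10.6 V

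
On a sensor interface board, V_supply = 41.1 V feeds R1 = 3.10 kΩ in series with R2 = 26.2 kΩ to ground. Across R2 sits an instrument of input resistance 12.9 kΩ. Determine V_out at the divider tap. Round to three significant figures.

The load sits in parallel with R2, giving an effective lower resistance R2' = R2·R_L/(R2+R_L) = 8.644 kΩ.
Then V_out = V_supply · R2'/(R1 + R2') = 41.1 × 8.644/11.74 = 30.25 V.
(Unloaded it would be 36.8 V; the load pulls it down.)

V_out ≈ 30.3 V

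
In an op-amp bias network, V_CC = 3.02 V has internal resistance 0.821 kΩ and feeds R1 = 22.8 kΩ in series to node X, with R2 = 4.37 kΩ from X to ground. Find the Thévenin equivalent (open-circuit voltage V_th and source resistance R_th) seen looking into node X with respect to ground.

V_th ≈ 0.471 V, R_th ≈ 3.69 kΩ

R1' = 0.821 + 22.8 = 23.62 kΩ (source resistance + R1).
Open-circuit (no load on X): V_th = V_CC · R2/(R1' + R2) = 3.02 × 4.37/(23.62 + 4.37) = 0.4715 V.
With V_CC suppressed (replaced by a short), R_th = R1' ‖ R2 = (23.62 × 4.37)/(23.62 + 4.37) = 3.688 kΩ.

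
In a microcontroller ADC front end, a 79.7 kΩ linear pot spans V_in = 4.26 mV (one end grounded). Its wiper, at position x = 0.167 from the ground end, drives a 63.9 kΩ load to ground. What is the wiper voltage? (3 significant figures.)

V_out ≈ 0.606 mV

The pot divides into 66.39 kΩ above the wiper and 13.31 kΩ below.
Lower segment in parallel with the load: 13.31 ‖ 63.9 = 11.02 kΩ.
Then V_out = V_in · 11.02/(66.39 + 11.02) = 0.6062 mV.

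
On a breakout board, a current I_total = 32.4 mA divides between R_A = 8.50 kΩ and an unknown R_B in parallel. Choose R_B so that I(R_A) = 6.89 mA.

R_B ≈ 2.30 kΩ

In a two-way split, I_A/I_total = R_B/(R_A + R_B).
With f = 0.2127, R_B = R_A · f/(1−f) = 8.50 × 0.2701 = 2.296 kΩ.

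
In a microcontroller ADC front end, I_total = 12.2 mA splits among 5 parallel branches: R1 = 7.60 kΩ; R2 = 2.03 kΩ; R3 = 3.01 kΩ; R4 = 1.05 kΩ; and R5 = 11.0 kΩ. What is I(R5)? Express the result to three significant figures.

I ≈ 0.555 mA

Conductances: ΣG = 1/7.60 + 1/2.03 + 1/3.01 + 1/1.05 + 1/11.0 = 2.000 (1/kΩ).
By the current-divider rule, I = I_total · G_k/ΣG = 12.2 × 0.04546 = 0.5546 mA.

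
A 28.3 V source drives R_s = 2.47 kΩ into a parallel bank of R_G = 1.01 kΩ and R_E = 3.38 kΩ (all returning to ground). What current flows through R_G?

I ≈ 6.71 mA

Equivalent of the parallel group: R_p = 0.7776 kΩ.
V_A by voltage divider: V_A = 28.3 × 0.7776/(2.47 + 0.7776) = 6.776 V.
Branch current I = V_A/R_G = 6.776/1.01 = 6.709 mA.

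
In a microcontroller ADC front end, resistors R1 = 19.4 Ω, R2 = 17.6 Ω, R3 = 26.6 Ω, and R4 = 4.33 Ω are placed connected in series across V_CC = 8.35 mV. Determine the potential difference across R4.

V ≈ 0.532 mV

Total series resistance ΣR = 19.4 + 17.6 + 26.6 + 4.33 = 67.93 Ω.
V = V_CC · R/ΣR = 8.35 × 0.06374 = 0.5322 mV.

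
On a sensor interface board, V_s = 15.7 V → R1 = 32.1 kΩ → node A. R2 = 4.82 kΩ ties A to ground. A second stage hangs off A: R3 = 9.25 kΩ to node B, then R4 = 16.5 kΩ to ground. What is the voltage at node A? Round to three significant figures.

V_A ≈ 1.76 V

Looking into the second stage from A: R3 + R4 = 25.75 kΩ appears in parallel with R2.
R2 ‖ (R3+R4) = 4.060 kΩ.
V_A = 15.7 × 4.060/(32.1 + 4.060) = 1.763 V.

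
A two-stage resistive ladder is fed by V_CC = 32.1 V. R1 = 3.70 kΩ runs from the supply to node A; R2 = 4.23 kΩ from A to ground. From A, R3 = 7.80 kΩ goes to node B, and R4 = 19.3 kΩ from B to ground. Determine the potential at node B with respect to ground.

Looking into the second stage from A: R3 + R4 = 27.10 kΩ appears in parallel with R2.
R2 ‖ (R3+R4) = 3.659 kΩ.
First divider: V_A = V_CC · 3.659/(3.70 + 3.659) = 15.96 V.
Then the unloaded second divider: V_B = V_A × R4/(R3+R4) = 15.96 × 0.7122 = 11.37 V.

V_B ≈ 11.4 V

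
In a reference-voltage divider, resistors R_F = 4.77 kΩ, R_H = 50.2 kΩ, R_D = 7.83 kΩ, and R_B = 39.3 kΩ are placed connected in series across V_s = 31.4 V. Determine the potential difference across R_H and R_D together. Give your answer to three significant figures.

ΣR = 4.77 + 50.2 + 7.83 + 39.3 = 102.1 kΩ.
R_{R_H..R_D} = 50.2 + 7.83 = 58.03 kΩ.
Voltage divider: V = V_s · (58.03 / 102.1) = 31.4 × 0.5684 = 17.85 V.

V ≈ 17.8 V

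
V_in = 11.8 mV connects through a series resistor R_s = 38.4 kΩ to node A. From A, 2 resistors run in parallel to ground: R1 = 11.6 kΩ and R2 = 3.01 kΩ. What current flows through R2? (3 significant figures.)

I ≈ 0.230 µA

Equivalent of the parallel group: R_p = 2.390 kΩ.
V_A = 11.8 × 2.390/40.79 = 0.6914 mV.
I(R2) = V_A / R2 = 0.6914/3.01 = 0.2297 µA.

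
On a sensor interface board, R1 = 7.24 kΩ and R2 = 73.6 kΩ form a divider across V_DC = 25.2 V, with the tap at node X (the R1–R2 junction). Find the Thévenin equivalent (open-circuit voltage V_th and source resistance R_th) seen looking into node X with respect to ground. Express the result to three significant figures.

With X open, the divider is unloaded: V_th = 25.2 × 73.6/80.84 = 22.94 V.
Looking into X with the source shorted: R_th = R1·R2/(R1+R2) = 7.240 × 73.6/80.84 = 6.592 kΩ.

V_th ≈ 22.9 V, R_th ≈ 6.59 kΩ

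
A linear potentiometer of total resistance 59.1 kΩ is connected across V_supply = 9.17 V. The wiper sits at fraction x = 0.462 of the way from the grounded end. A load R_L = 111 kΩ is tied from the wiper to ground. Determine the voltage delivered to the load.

Lower segment x·R_p = 27.30 kΩ; upper segment (1−x)·R_p = 31.80 kΩ.
R_L loads the lower segment: effective lower R = 21.91 kΩ.
Loaded-divider output: V_out = 9.17 × 0.4080 = 3.741 V.

V_out ≈ 3.74 V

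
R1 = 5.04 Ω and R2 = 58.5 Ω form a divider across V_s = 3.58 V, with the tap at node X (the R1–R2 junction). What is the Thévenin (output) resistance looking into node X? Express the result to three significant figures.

R_th ≈ 4.64 Ω

Zeroing V_s shorts the top of R1 to ground, so R_th = R1 ‖ R2 = 4.640 Ω.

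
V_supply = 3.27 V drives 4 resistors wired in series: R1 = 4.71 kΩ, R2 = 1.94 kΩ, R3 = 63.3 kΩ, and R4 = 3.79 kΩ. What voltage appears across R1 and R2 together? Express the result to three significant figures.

V ≈ 0.295 V

Series total: ΣR = 4.71 + 1.94 + 63.3 + 3.79 = 73.74 kΩ.
R_{R1..R2} = 4.71 + 1.94 = 6.650 kΩ.
Voltage divider: V = V_supply · (6.650 / 73.74) = 3.27 × 0.09018 = 0.2949 V.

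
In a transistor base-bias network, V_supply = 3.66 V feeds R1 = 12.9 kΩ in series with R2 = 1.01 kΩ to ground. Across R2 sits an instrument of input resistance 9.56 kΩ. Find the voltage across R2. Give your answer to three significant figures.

V_out ≈ 0.242 V

R2 ‖ R_L = (1.01 × 9.56)/(1.01 + 9.56) = 0.9135 kΩ.
Now apply the divider: V_out = 3.66 × 0.06613 = 0.2420 V.
(Unloaded it would be 0.266 V; the load pulls it down.)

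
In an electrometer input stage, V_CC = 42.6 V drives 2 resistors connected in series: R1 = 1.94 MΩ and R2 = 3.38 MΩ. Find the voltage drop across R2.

V ≈ 27.1 V

ΣR = 1.94 + 3.38 = 5.320 MΩ.
By the voltage-divider rule, V = 42.6 × 3.380/5.320 = 27.07 V.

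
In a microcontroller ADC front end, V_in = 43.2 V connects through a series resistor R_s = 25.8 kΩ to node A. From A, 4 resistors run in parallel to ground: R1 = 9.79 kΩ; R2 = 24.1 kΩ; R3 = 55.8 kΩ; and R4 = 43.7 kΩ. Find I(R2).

Combine the parallel branches: R_p = (1/9.79 + 1/24.1 + 1/55.8 + 1/43.7)⁻¹ = 5.422 kΩ.
V_A = 43.2 × 5.422/31.22 = 7.502 V.
Branch current I = V_A/R2 = 7.502/24.1 = 0.3113 mA.
(Equivalently: I_total = 1.384 mA, then current-divider fraction G_k/ΣG = 0.2250.)

I ≈ 0.311 mA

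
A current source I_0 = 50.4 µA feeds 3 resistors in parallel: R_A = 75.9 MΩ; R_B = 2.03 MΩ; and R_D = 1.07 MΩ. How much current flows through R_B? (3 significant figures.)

Total conductance ΣG = 1/75.9 + 1/2.03 + 1/1.07 = 1.440 (units of 1/MΩ).
R_B takes the fraction G_k/ΣG = 0.4926/1.440 = 0.3420, so I = 50.4 × 0.3420 = 17.24 µA.

I ≈ 17.2 µA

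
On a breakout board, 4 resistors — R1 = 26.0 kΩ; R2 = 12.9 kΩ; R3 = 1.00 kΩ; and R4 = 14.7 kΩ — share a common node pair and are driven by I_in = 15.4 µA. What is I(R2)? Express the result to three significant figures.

I ≈ 1.01 µA

Total conductance ΣG = 1/26.0 + 1/12.9 + 1/1.00 + 1/14.7 = 1.184 (units of 1/kΩ).
Current divider: I(R2) = I_in · G_k/ΣG = 15.4 × (0.07752/1.184) = 15.4 × 0.06547 = 1.008 µA.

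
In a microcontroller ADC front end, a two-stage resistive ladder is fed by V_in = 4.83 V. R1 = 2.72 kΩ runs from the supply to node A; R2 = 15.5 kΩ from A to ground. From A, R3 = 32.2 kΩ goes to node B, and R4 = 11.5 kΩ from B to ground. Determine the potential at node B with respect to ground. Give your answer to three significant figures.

V_B ≈ 1.03 V

Looking into the second stage from A: R3 + R4 = 43.70 kΩ appears in parallel with R2.
Effective lower resistance at A: R2 ‖ 43.70 = 11.44 kΩ.
So V_A = 4.83 × 0.8079 = 3.902 V.
V_B = V_A × 0.2632 = 1.027 V.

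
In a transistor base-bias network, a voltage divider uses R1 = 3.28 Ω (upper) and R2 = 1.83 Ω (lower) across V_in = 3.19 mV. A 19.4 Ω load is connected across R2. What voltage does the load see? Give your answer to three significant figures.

V_out ≈ 1.08 mV

R2 ‖ R_L = (1.83 × 19.4)/(1.83 + 19.4) = 1.672 Ω.
Now apply the divider: V_out = 3.19 × 0.3377 = 1.077 mV.
(Unloaded it would be 1.14 mV; the load pulls it down.)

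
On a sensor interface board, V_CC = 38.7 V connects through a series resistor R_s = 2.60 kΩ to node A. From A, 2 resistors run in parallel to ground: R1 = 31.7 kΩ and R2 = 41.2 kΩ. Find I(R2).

Equivalent of the parallel group: R_p = 17.92 kΩ.
V_A = 38.7 × 17.92/20.52 = 33.80 V.
Branch current I = V_A/R2 = 33.80/41.2 = 0.8203 mA.

I ≈ 0.820 mA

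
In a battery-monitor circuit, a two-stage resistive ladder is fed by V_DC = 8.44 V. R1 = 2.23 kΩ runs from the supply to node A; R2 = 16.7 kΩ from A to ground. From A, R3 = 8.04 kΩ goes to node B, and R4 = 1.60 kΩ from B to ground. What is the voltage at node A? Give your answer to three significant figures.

The second stage (R3 + R4 = 9.640 kΩ) loads node A in parallel with R2.
R2 ‖ (R3+R4) = 6.112 kΩ.
So V_A = 8.44 × 0.7327 = 6.184 V.

V_A ≈ 6.18 V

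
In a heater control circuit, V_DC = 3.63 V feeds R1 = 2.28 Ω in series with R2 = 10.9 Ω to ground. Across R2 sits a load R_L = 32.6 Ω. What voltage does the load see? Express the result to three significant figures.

V_out ≈ 2.84 V

The load sits in parallel with R2, giving an effective lower resistance R2' = R2·R_L/(R2+R_L) = 8.169 Ω.
Then V_out = V_DC · R2'/(R1 + R2') = 3.63 × 8.169/10.45 = 2.838 V.
(Unloaded it would be 3.00 V; the load pulls it down.)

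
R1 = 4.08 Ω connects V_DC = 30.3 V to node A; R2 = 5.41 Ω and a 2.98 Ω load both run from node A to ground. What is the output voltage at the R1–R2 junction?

V_out ≈ 9.70 V

R2 ‖ R_L = (5.41 × 2.98)/(5.41 + 2.98) = 1.922 Ω.
Now apply the divider: V_out = 30.3 × 0.3202 = 9.701 V.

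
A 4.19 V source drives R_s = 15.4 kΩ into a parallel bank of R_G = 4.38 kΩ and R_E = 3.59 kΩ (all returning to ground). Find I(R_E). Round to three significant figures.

I ≈ 0.133 mA

Equivalent of the parallel group: R_p = 1.973 kΩ.
V_A by voltage divider: V_A = 4.19 × 1.973/(15.4 + 1.973) = 0.4758 V.
Branch current I = V_A/R_E = 0.4758/3.59 = 0.1325 mA.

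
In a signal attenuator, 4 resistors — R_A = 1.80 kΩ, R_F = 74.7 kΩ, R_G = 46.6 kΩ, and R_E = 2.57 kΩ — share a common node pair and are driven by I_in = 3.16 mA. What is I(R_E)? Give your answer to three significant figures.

ΣG = 1/1.80 + 1/74.7 + 1/46.6 + 1/2.57 = 0.9795.
Current divider: I(R_E) = I_in · G_k/ΣG = 3.16 × (0.3891/0.9795) = 3.16 × 0.3972 = 1.255 mA.

I ≈ 1.26 mA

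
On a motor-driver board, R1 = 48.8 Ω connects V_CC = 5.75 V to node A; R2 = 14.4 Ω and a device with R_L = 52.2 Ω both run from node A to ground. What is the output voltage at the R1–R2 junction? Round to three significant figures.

First combine the lower leg with the load: R2 ‖ R_L = 11.29 Ω.
Then V_out = V_CC · R2'/(R1 + R2') = 5.75 × 11.29/60.09 = 1.080 V.
(Unloaded it would be 1.31 V; the load pulls it down.)

V_out ≈ 1.08 V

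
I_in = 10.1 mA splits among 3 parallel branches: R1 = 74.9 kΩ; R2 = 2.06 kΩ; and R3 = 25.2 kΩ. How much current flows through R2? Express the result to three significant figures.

I ≈ 9.11 mA

Conductances: ΣG = 1/74.9 + 1/2.06 + 1/25.2 = 0.5385 (1/kΩ).
Current divider: I(R2) = I_in · G_k/ΣG = 10.1 × (0.4854/0.5385) = 10.1 × 0.9015 = 9.105 mA.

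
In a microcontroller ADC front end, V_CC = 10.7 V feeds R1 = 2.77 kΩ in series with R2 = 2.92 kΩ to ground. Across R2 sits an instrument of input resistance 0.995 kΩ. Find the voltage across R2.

First combine the lower leg with the load: R2 ‖ R_L = 0.7421 kΩ.
Now apply the divider: V_out = 10.7 × 0.2113 = 2.261 V.

V_out ≈ 2.26 V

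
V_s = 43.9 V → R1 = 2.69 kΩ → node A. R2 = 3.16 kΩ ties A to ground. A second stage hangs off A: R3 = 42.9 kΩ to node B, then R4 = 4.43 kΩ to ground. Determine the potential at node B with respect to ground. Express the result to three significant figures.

The second stage (R3 + R4 = 47.33 kΩ) loads node A in parallel with R2.
R2 ‖ (R3+R4) = 2.962 kΩ.
So V_A = 43.9 × 0.5241 = 23.01 V.
Stage 2 is unloaded, so V_B = V_A · R4/(R3+R4) = 23.01 × 4.43/47.33 = 2.153 V.

V_B ≈ 2.15 V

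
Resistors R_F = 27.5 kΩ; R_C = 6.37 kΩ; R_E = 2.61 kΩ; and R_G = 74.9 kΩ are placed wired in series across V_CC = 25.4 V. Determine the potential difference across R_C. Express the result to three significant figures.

V ≈ 1.45 V

ΣR = 27.5 + 6.37 + 2.61 + 74.9 = 111.4 kΩ.
Voltage divider: V = V_CC · (6.370 / 111.4) = 25.4 × 0.05719 = 1.453 V.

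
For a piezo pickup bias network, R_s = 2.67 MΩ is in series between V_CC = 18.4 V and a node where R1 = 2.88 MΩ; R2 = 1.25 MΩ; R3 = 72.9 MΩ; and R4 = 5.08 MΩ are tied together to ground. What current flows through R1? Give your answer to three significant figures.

I ≈ 1.38 µA

Combine the parallel branches: R_p = (1/2.88 + 1/1.25 + 1/72.9 + 1/5.08)⁻¹ = 0.7365 MΩ.
Node voltage V_A = V_CC · R_p/(R_s + R_p) = 18.4 × 0.2162 = 3.978 V.
I(R1) = V_A / R1 = 3.978/2.88 = 1.381 µA.
(Equivalently: I_total = 5.401 µA, then current-divider fraction G_k/ΣG = 0.2557.)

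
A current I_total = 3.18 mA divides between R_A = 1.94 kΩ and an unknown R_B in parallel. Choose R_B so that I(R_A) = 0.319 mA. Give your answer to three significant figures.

Two-branch current divider: I_A = I_total · R_B/(R_A + R_B).
With f = 0.1003, R_B = R_A · f/(1−f) = 1.94 × 0.1115 = 0.2163 kΩ.

R_B ≈ 0.216 kΩ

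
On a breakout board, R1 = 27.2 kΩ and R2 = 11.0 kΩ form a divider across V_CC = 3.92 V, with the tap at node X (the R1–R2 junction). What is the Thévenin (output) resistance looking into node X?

R_th ≈ 7.83 kΩ

Looking into X with the source shorted: R_th = R1·R2/(R1+R2) = 27.20 × 11.0/38.20 = 7.832 kΩ.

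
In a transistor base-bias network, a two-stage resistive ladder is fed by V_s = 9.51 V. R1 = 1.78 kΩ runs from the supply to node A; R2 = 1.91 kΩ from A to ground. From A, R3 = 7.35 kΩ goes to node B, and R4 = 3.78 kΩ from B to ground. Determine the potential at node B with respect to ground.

V_B ≈ 1.54 V

The second stage (R3 + R4 = 11.13 kΩ) loads node A in parallel with R2.
Effective lower resistance at A: R2 ‖ 11.13 = 1.630 kΩ.
So V_A = 9.51 × 0.4780 = 4.546 V.
Then the unloaded second divider: V_B = V_A × R4/(R3+R4) = 4.546 × 0.3396 = 1.544 V.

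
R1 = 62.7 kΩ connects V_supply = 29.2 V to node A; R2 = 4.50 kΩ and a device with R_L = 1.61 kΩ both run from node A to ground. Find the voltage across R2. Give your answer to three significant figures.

R2 ‖ R_L = (4.50 × 1.61)/(4.50 + 1.61) = 1.186 kΩ.
Then V_out = V_supply · R2'/(R1 + R2') = 29.2 × 1.186/63.89 = 0.5420 V.
(Unloaded it would be 1.96 V; the load pulls it down.)

V_out ≈ 0.542 V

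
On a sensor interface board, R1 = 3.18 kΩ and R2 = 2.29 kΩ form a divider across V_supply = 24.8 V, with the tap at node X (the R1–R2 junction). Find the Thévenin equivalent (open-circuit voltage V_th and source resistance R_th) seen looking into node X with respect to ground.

V_th ≈ 10.4 V, R_th ≈ 1.33 kΩ

V_th is the unloaded tap voltage: V_supply · R2/(R1+R2) = 24.8 × 0.4186 = 10.38 V.
With V_supply suppressed (replaced by a short), R_th = R1 ‖ R2 = (3.180 × 2.29)/(3.180 + 2.29) = 1.331 kΩ.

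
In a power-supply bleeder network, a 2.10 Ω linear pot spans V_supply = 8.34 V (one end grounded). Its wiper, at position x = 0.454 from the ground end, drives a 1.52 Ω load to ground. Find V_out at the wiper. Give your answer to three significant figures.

The pot divides into 1.147 Ω above the wiper and 0.9534 Ω below.
(x·R_p) ‖ R_L = 0.5859 Ω.
Then V_out = V_supply · 0.5859/(1.147 + 0.5859) = 2.820 V.

V_out ≈ 2.82 V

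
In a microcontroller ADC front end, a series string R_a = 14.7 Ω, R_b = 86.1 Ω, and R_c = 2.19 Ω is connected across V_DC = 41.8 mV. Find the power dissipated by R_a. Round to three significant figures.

P ≈ 2.42 µW

Series current I = V_DC/ΣR = 41.8/103.0 = 0.4059 mA.
P(R_a) = I²·R_a = (0.4059)² × 14.7 = 2.421 µW.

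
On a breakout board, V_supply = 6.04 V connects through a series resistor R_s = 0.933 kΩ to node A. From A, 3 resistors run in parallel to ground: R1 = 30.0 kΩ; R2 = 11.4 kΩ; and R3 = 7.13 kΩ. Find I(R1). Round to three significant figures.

I ≈ 0.162 mA

Combine the parallel branches: R_p = (1/30.0 + 1/11.4 + 1/7.13)⁻¹ = 3.827 kΩ.
Node voltage V_A = V_supply · R_p/(R_s + R_p) = 6.04 × 0.8040 = 4.856 V.
I(R1) = V_A / R1 = 4.856/30.0 = 0.1619 mA.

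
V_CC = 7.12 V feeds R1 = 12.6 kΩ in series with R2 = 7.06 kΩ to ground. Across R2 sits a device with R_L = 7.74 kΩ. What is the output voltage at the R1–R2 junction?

The load sits in parallel with R2, giving an effective lower resistance R2' = R2·R_L/(R2+R_L) = 3.692 kΩ.
Then V_out = V_CC · R2'/(R1 + R2') = 7.12 × 3.692/16.29 = 1.614 V.
(Unloaded it would be 2.56 V; the load pulls it down.)

V_out ≈ 1.61 V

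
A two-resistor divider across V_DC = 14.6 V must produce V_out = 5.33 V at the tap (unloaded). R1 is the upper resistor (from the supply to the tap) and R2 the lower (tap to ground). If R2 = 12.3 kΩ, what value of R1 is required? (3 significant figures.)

The divider ratio is R2/(R1+R2) = 5.33/14.6 = 0.3651.
So R1 = R2 · (V_DC/V_out − 1) = 12.3 × (14.6/5.33 − 1) = 12.3 × 1.739 = 21.39 kΩ.

R1 ≈ 21.4 kΩ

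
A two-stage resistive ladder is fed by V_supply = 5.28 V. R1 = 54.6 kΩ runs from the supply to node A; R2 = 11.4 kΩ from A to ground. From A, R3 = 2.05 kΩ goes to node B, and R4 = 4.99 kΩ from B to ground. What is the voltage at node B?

Looking into the second stage from A: R3 + R4 = 7.040 kΩ appears in parallel with R2.
R2 ‖ (R3+R4) = 4.352 kΩ.
First divider: V_A = V_supply · 4.352/(54.6 + 4.352) = 0.3898 V.
Stage 2 is unloaded, so V_B = V_A · R4/(R3+R4) = 0.3898 × 4.99/7.040 = 0.2763 V.

V_B ≈ 0.276 V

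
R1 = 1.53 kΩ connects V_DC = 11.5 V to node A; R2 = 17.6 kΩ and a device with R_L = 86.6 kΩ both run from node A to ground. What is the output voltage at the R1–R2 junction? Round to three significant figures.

V_out ≈ 10.4 V

First combine the lower leg with the load: R2 ‖ R_L = 14.63 kΩ.
Then V_out = V_DC · R2'/(R1 + R2') = 11.5 × 14.63/16.16 = 10.41 V.
(Unloaded it would be 10.6 V; the load pulls it down.)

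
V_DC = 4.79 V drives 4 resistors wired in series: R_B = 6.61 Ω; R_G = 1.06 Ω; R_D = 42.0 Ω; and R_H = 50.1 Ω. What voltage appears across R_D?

V ≈ 2.02 V

Total series resistance ΣR = 6.61 + 1.06 + 42.0 + 50.1 = 99.77 Ω.
V = V_DC · R/ΣR = 4.79 × 0.4210 = 2.016 V.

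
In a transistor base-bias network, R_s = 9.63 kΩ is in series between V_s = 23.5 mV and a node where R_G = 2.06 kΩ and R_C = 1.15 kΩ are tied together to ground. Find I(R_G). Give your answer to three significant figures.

Parallel bank: R_p = 1/(1/2.06 + 1/1.15) = 0.7380 kΩ.
V_A by voltage divider: V_A = 23.5 × 0.7380/(9.63 + 0.7380) = 1.673 mV.
Branch current I = V_A/R_G = 1.673/2.06 = 0.8120 µA.

I ≈ 0.812 µA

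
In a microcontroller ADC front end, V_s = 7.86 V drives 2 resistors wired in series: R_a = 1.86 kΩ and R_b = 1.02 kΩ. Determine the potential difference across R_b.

V ≈ 2.78 V

ΣR = 1.86 + 1.02 = 2.880 kΩ.
Voltage divider: V = V_s · (1.020 / 2.880) = 7.86 × 0.3542 = 2.784 V.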